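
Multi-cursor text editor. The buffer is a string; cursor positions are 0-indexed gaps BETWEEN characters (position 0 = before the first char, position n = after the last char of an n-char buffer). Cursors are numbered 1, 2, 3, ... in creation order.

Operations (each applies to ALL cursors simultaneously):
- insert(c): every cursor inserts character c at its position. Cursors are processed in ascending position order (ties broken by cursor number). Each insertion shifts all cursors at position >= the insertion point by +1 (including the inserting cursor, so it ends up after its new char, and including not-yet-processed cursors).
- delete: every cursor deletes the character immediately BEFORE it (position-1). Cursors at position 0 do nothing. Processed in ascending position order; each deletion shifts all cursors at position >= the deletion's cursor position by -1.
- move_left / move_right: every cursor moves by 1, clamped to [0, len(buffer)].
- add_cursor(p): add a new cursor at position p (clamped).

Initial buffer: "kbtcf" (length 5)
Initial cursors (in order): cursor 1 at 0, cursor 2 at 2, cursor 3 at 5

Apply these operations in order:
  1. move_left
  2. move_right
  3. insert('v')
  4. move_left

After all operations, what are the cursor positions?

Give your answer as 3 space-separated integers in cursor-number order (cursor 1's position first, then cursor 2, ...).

After op 1 (move_left): buffer="kbtcf" (len 5), cursors c1@0 c2@1 c3@4, authorship .....
After op 2 (move_right): buffer="kbtcf" (len 5), cursors c1@1 c2@2 c3@5, authorship .....
After op 3 (insert('v')): buffer="kvbvtcfv" (len 8), cursors c1@2 c2@4 c3@8, authorship .1.2...3
After op 4 (move_left): buffer="kvbvtcfv" (len 8), cursors c1@1 c2@3 c3@7, authorship .1.2...3

Answer: 1 3 7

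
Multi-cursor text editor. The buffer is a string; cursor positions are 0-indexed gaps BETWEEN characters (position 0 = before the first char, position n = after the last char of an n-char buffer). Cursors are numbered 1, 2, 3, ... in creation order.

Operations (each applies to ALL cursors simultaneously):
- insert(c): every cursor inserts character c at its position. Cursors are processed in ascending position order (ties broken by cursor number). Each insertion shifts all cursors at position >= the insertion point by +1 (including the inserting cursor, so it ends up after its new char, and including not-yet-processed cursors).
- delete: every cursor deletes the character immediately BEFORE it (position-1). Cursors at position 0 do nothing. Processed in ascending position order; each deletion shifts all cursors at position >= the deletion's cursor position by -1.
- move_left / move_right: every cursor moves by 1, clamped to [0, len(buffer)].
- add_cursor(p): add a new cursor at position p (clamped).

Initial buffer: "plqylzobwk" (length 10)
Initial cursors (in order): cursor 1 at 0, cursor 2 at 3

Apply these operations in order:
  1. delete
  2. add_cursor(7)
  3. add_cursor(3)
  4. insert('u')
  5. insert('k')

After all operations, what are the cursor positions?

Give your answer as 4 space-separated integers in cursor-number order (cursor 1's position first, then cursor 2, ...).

Answer: 2 6 15 9

Derivation:
After op 1 (delete): buffer="plylzobwk" (len 9), cursors c1@0 c2@2, authorship .........
After op 2 (add_cursor(7)): buffer="plylzobwk" (len 9), cursors c1@0 c2@2 c3@7, authorship .........
After op 3 (add_cursor(3)): buffer="plylzobwk" (len 9), cursors c1@0 c2@2 c4@3 c3@7, authorship .........
After op 4 (insert('u')): buffer="upluyulzobuwk" (len 13), cursors c1@1 c2@4 c4@6 c3@11, authorship 1..2.4....3..
After op 5 (insert('k')): buffer="ukplukyuklzobukwk" (len 17), cursors c1@2 c2@6 c4@9 c3@15, authorship 11..22.44....33..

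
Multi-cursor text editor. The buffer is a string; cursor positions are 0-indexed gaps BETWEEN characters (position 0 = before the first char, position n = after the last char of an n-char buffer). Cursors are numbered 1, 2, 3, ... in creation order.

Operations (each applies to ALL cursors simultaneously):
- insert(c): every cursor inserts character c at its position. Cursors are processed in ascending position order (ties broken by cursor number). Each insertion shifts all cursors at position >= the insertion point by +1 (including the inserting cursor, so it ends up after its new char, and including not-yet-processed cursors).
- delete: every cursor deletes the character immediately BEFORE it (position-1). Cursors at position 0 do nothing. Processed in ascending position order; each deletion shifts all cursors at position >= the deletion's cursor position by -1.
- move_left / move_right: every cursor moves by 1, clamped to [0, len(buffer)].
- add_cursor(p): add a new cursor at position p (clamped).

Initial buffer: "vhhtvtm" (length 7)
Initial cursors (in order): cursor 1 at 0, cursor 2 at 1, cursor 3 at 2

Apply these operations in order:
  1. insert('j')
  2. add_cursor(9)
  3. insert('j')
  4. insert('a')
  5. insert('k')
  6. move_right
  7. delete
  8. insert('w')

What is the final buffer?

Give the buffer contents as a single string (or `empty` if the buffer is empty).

Answer: jjakwjjakwjjakwtvtjakw

Derivation:
After op 1 (insert('j')): buffer="jvjhjhtvtm" (len 10), cursors c1@1 c2@3 c3@5, authorship 1.2.3.....
After op 2 (add_cursor(9)): buffer="jvjhjhtvtm" (len 10), cursors c1@1 c2@3 c3@5 c4@9, authorship 1.2.3.....
After op 3 (insert('j')): buffer="jjvjjhjjhtvtjm" (len 14), cursors c1@2 c2@5 c3@8 c4@13, authorship 11.22.33....4.
After op 4 (insert('a')): buffer="jjavjjahjjahtvtjam" (len 18), cursors c1@3 c2@7 c3@11 c4@17, authorship 111.222.333....44.
After op 5 (insert('k')): buffer="jjakvjjakhjjakhtvtjakm" (len 22), cursors c1@4 c2@9 c3@14 c4@21, authorship 1111.2222.3333....444.
After op 6 (move_right): buffer="jjakvjjakhjjakhtvtjakm" (len 22), cursors c1@5 c2@10 c3@15 c4@22, authorship 1111.2222.3333....444.
After op 7 (delete): buffer="jjakjjakjjaktvtjak" (len 18), cursors c1@4 c2@8 c3@12 c4@18, authorship 111122223333...444
After op 8 (insert('w')): buffer="jjakwjjakwjjakwtvtjakw" (len 22), cursors c1@5 c2@10 c3@15 c4@22, authorship 111112222233333...4444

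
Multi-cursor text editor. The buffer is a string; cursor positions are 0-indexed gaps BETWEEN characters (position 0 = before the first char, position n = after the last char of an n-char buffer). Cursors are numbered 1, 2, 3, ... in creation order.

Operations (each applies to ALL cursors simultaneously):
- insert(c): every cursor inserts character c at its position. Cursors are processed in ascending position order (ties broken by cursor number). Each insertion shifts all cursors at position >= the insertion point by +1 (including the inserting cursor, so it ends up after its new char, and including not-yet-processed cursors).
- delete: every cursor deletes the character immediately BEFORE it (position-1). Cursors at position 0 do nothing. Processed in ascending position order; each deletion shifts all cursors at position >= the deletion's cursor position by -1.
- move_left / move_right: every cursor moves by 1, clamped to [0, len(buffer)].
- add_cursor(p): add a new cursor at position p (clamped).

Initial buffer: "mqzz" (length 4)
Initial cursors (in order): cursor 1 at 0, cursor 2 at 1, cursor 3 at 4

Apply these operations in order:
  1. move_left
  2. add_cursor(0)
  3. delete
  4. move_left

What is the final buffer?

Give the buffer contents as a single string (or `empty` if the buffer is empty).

After op 1 (move_left): buffer="mqzz" (len 4), cursors c1@0 c2@0 c3@3, authorship ....
After op 2 (add_cursor(0)): buffer="mqzz" (len 4), cursors c1@0 c2@0 c4@0 c3@3, authorship ....
After op 3 (delete): buffer="mqz" (len 3), cursors c1@0 c2@0 c4@0 c3@2, authorship ...
After op 4 (move_left): buffer="mqz" (len 3), cursors c1@0 c2@0 c4@0 c3@1, authorship ...

Answer: mqz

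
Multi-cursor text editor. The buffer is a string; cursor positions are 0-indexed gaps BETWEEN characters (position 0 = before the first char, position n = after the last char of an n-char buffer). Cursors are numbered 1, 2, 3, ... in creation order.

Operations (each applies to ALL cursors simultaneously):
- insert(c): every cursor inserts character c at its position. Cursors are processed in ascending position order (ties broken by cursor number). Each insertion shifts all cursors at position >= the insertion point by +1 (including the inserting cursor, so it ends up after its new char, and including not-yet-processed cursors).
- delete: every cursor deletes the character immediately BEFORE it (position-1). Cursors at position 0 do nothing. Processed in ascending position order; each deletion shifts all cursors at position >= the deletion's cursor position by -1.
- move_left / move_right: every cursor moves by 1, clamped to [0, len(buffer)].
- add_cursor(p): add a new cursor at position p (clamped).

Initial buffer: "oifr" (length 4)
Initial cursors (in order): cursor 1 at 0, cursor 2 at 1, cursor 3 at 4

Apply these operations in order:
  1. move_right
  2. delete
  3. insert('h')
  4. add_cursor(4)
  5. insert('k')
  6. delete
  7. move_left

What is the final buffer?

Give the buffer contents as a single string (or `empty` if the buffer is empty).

After op 1 (move_right): buffer="oifr" (len 4), cursors c1@1 c2@2 c3@4, authorship ....
After op 2 (delete): buffer="f" (len 1), cursors c1@0 c2@0 c3@1, authorship .
After op 3 (insert('h')): buffer="hhfh" (len 4), cursors c1@2 c2@2 c3@4, authorship 12.3
After op 4 (add_cursor(4)): buffer="hhfh" (len 4), cursors c1@2 c2@2 c3@4 c4@4, authorship 12.3
After op 5 (insert('k')): buffer="hhkkfhkk" (len 8), cursors c1@4 c2@4 c3@8 c4@8, authorship 1212.334
After op 6 (delete): buffer="hhfh" (len 4), cursors c1@2 c2@2 c3@4 c4@4, authorship 12.3
After op 7 (move_left): buffer="hhfh" (len 4), cursors c1@1 c2@1 c3@3 c4@3, authorship 12.3

Answer: hhfh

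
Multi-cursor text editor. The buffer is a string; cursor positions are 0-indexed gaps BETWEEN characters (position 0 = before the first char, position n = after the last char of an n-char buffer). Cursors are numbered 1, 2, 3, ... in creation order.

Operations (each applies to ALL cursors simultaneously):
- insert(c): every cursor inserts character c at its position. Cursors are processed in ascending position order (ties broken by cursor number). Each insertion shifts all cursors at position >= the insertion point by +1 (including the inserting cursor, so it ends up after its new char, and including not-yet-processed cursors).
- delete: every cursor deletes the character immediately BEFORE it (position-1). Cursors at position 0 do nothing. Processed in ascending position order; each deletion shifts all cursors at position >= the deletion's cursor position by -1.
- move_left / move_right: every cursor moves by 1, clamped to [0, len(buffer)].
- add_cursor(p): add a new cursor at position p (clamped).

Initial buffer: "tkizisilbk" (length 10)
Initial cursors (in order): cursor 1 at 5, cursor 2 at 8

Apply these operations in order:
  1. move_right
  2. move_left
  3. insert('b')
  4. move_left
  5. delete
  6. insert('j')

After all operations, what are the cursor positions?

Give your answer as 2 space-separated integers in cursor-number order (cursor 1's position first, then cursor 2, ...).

After op 1 (move_right): buffer="tkizisilbk" (len 10), cursors c1@6 c2@9, authorship ..........
After op 2 (move_left): buffer="tkizisilbk" (len 10), cursors c1@5 c2@8, authorship ..........
After op 3 (insert('b')): buffer="tkizibsilbbk" (len 12), cursors c1@6 c2@10, authorship .....1...2..
After op 4 (move_left): buffer="tkizibsilbbk" (len 12), cursors c1@5 c2@9, authorship .....1...2..
After op 5 (delete): buffer="tkizbsibbk" (len 10), cursors c1@4 c2@7, authorship ....1..2..
After op 6 (insert('j')): buffer="tkizjbsijbbk" (len 12), cursors c1@5 c2@9, authorship ....11..22..

Answer: 5 9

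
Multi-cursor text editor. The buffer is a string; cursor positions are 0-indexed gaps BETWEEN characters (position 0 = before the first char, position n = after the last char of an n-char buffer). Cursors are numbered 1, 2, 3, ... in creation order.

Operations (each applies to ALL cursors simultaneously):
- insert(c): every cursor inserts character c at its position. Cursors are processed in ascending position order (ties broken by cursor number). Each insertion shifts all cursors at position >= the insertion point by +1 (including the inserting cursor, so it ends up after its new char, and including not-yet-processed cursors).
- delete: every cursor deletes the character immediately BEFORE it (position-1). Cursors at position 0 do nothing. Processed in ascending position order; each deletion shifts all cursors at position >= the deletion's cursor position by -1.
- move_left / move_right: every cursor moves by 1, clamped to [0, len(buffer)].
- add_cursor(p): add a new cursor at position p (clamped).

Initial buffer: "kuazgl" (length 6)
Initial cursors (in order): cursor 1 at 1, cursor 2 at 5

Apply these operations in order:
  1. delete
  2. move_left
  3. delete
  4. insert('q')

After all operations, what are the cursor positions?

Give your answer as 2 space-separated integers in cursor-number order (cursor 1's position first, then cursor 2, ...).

After op 1 (delete): buffer="uazl" (len 4), cursors c1@0 c2@3, authorship ....
After op 2 (move_left): buffer="uazl" (len 4), cursors c1@0 c2@2, authorship ....
After op 3 (delete): buffer="uzl" (len 3), cursors c1@0 c2@1, authorship ...
After op 4 (insert('q')): buffer="quqzl" (len 5), cursors c1@1 c2@3, authorship 1.2..

Answer: 1 3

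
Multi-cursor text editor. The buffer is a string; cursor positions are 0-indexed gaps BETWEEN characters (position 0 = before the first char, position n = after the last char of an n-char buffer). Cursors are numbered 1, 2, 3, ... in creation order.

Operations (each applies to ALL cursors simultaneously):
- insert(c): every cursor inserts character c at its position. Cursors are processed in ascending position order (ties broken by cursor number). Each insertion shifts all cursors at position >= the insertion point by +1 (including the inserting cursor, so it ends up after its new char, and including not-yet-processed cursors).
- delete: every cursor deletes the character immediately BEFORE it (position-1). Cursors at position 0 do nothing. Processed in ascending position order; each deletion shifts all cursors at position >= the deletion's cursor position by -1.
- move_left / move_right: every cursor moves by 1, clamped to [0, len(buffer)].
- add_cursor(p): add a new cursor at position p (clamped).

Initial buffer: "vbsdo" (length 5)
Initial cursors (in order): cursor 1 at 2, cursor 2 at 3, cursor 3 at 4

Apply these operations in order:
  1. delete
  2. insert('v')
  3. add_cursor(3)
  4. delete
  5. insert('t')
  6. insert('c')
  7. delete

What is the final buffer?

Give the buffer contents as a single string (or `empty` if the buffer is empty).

After op 1 (delete): buffer="vo" (len 2), cursors c1@1 c2@1 c3@1, authorship ..
After op 2 (insert('v')): buffer="vvvvo" (len 5), cursors c1@4 c2@4 c3@4, authorship .123.
After op 3 (add_cursor(3)): buffer="vvvvo" (len 5), cursors c4@3 c1@4 c2@4 c3@4, authorship .123.
After op 4 (delete): buffer="o" (len 1), cursors c1@0 c2@0 c3@0 c4@0, authorship .
After op 5 (insert('t')): buffer="tttto" (len 5), cursors c1@4 c2@4 c3@4 c4@4, authorship 1234.
After op 6 (insert('c')): buffer="ttttcccco" (len 9), cursors c1@8 c2@8 c3@8 c4@8, authorship 12341234.
After op 7 (delete): buffer="tttto" (len 5), cursors c1@4 c2@4 c3@4 c4@4, authorship 1234.

Answer: tttto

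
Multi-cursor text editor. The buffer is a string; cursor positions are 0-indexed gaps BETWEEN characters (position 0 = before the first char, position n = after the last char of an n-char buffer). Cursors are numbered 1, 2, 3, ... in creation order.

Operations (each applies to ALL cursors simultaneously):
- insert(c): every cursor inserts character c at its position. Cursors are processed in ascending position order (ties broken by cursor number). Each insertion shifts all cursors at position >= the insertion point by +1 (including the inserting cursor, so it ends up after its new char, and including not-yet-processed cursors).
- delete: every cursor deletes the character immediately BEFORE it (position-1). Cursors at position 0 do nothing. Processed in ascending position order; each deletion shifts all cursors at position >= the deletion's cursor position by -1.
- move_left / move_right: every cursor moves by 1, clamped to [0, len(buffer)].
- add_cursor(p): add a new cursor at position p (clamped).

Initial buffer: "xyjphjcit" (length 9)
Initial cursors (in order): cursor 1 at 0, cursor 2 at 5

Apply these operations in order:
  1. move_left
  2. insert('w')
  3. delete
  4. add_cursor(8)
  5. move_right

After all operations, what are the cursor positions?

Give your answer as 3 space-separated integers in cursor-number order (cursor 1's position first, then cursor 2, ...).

After op 1 (move_left): buffer="xyjphjcit" (len 9), cursors c1@0 c2@4, authorship .........
After op 2 (insert('w')): buffer="wxyjpwhjcit" (len 11), cursors c1@1 c2@6, authorship 1....2.....
After op 3 (delete): buffer="xyjphjcit" (len 9), cursors c1@0 c2@4, authorship .........
After op 4 (add_cursor(8)): buffer="xyjphjcit" (len 9), cursors c1@0 c2@4 c3@8, authorship .........
After op 5 (move_right): buffer="xyjphjcit" (len 9), cursors c1@1 c2@5 c3@9, authorship .........

Answer: 1 5 9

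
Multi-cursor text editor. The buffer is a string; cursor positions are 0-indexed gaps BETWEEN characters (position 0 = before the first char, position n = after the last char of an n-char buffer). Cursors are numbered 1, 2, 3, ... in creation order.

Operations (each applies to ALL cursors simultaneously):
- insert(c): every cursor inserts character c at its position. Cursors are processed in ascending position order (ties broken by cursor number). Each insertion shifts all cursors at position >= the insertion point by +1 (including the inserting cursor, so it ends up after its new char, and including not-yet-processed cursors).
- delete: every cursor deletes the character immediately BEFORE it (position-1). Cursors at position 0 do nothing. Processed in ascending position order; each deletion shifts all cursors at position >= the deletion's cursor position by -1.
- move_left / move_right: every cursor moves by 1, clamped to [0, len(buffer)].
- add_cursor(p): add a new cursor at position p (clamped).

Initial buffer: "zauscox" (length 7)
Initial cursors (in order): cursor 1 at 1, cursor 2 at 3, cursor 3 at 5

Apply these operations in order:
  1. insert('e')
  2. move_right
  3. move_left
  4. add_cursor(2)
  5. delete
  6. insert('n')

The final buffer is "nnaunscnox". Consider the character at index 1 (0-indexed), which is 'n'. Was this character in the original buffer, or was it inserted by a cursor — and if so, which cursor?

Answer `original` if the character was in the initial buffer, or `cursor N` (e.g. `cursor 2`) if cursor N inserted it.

Answer: cursor 4

Derivation:
After op 1 (insert('e')): buffer="zeauesceox" (len 10), cursors c1@2 c2@5 c3@8, authorship .1..2..3..
After op 2 (move_right): buffer="zeauesceox" (len 10), cursors c1@3 c2@6 c3@9, authorship .1..2..3..
After op 3 (move_left): buffer="zeauesceox" (len 10), cursors c1@2 c2@5 c3@8, authorship .1..2..3..
After op 4 (add_cursor(2)): buffer="zeauesceox" (len 10), cursors c1@2 c4@2 c2@5 c3@8, authorship .1..2..3..
After op 5 (delete): buffer="auscox" (len 6), cursors c1@0 c4@0 c2@2 c3@4, authorship ......
After op 6 (insert('n')): buffer="nnaunscnox" (len 10), cursors c1@2 c4@2 c2@5 c3@8, authorship 14..2..3..
Authorship (.=original, N=cursor N): 1 4 . . 2 . . 3 . .
Index 1: author = 4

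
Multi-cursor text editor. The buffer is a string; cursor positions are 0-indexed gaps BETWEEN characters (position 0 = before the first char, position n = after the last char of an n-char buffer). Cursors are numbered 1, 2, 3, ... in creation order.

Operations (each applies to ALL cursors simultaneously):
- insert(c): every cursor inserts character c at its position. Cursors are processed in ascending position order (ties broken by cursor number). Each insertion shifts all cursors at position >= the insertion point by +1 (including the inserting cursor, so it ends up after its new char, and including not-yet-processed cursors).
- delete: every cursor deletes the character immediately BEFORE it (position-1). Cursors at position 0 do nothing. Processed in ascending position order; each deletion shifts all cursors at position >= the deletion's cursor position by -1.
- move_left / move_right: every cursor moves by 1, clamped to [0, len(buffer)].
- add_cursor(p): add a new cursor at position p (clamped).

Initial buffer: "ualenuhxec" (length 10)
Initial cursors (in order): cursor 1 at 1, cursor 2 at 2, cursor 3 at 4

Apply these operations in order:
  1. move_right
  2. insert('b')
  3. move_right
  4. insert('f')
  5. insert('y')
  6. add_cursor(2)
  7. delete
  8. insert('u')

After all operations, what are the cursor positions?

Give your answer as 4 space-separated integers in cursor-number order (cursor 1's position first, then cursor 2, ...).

After op 1 (move_right): buffer="ualenuhxec" (len 10), cursors c1@2 c2@3 c3@5, authorship ..........
After op 2 (insert('b')): buffer="uablbenbuhxec" (len 13), cursors c1@3 c2@5 c3@8, authorship ..1.2..3.....
After op 3 (move_right): buffer="uablbenbuhxec" (len 13), cursors c1@4 c2@6 c3@9, authorship ..1.2..3.....
After op 4 (insert('f')): buffer="uablfbefnbufhxec" (len 16), cursors c1@5 c2@8 c3@12, authorship ..1.12.2.3.3....
After op 5 (insert('y')): buffer="uablfybefynbufyhxec" (len 19), cursors c1@6 c2@10 c3@15, authorship ..1.112.22.3.33....
After op 6 (add_cursor(2)): buffer="uablfybefynbufyhxec" (len 19), cursors c4@2 c1@6 c2@10 c3@15, authorship ..1.112.22.3.33....
After op 7 (delete): buffer="ublfbefnbufhxec" (len 15), cursors c4@1 c1@4 c2@7 c3@11, authorship .1.12.2.3.3....
After op 8 (insert('u')): buffer="uublfubefunbufuhxec" (len 19), cursors c4@2 c1@6 c2@10 c3@15, authorship .41.112.22.3.33....

Answer: 6 10 15 2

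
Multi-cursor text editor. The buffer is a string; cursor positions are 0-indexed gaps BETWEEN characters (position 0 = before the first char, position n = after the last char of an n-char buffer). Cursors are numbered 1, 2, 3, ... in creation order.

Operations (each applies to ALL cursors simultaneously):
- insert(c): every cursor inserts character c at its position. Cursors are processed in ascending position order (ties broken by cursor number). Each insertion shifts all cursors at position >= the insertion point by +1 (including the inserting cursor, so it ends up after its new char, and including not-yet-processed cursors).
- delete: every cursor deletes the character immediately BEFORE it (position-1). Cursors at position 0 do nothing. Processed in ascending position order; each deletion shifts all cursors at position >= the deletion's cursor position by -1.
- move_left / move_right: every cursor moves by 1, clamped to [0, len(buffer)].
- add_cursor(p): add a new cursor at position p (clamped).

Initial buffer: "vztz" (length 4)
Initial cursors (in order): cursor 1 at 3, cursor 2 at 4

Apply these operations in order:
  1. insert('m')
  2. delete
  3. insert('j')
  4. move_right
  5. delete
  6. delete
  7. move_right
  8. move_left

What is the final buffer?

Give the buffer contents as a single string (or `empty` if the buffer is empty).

After op 1 (insert('m')): buffer="vztmzm" (len 6), cursors c1@4 c2@6, authorship ...1.2
After op 2 (delete): buffer="vztz" (len 4), cursors c1@3 c2@4, authorship ....
After op 3 (insert('j')): buffer="vztjzj" (len 6), cursors c1@4 c2@6, authorship ...1.2
After op 4 (move_right): buffer="vztjzj" (len 6), cursors c1@5 c2@6, authorship ...1.2
After op 5 (delete): buffer="vztj" (len 4), cursors c1@4 c2@4, authorship ...1
After op 6 (delete): buffer="vz" (len 2), cursors c1@2 c2@2, authorship ..
After op 7 (move_right): buffer="vz" (len 2), cursors c1@2 c2@2, authorship ..
After op 8 (move_left): buffer="vz" (len 2), cursors c1@1 c2@1, authorship ..

Answer: vz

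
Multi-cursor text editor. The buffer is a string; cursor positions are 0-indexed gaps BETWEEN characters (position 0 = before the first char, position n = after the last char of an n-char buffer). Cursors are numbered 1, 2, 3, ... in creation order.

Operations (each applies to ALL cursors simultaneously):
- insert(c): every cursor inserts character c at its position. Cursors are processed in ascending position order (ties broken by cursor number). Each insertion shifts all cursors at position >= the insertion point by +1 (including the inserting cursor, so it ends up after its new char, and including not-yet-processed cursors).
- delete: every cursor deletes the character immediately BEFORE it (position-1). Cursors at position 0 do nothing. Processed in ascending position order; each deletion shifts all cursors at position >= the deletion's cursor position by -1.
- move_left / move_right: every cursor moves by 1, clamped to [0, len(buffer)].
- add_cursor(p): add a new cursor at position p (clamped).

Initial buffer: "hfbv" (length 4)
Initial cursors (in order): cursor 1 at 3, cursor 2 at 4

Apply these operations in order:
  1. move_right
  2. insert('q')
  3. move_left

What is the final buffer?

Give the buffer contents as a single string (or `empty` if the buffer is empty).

After op 1 (move_right): buffer="hfbv" (len 4), cursors c1@4 c2@4, authorship ....
After op 2 (insert('q')): buffer="hfbvqq" (len 6), cursors c1@6 c2@6, authorship ....12
After op 3 (move_left): buffer="hfbvqq" (len 6), cursors c1@5 c2@5, authorship ....12

Answer: hfbvqq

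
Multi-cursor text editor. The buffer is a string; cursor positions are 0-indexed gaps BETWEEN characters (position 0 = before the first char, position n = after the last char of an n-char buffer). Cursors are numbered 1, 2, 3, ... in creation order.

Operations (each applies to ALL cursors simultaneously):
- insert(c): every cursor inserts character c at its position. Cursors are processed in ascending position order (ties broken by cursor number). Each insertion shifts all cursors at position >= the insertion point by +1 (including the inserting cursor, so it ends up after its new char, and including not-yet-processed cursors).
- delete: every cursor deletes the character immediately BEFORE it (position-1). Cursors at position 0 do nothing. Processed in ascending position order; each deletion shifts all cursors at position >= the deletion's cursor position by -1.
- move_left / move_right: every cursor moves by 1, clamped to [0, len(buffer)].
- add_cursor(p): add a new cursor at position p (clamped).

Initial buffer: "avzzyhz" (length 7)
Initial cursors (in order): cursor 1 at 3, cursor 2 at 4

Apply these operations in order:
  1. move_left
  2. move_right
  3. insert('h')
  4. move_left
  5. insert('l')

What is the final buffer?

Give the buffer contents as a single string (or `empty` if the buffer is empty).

Answer: avzlhzlhyhz

Derivation:
After op 1 (move_left): buffer="avzzyhz" (len 7), cursors c1@2 c2@3, authorship .......
After op 2 (move_right): buffer="avzzyhz" (len 7), cursors c1@3 c2@4, authorship .......
After op 3 (insert('h')): buffer="avzhzhyhz" (len 9), cursors c1@4 c2@6, authorship ...1.2...
After op 4 (move_left): buffer="avzhzhyhz" (len 9), cursors c1@3 c2@5, authorship ...1.2...
After op 5 (insert('l')): buffer="avzlhzlhyhz" (len 11), cursors c1@4 c2@7, authorship ...11.22...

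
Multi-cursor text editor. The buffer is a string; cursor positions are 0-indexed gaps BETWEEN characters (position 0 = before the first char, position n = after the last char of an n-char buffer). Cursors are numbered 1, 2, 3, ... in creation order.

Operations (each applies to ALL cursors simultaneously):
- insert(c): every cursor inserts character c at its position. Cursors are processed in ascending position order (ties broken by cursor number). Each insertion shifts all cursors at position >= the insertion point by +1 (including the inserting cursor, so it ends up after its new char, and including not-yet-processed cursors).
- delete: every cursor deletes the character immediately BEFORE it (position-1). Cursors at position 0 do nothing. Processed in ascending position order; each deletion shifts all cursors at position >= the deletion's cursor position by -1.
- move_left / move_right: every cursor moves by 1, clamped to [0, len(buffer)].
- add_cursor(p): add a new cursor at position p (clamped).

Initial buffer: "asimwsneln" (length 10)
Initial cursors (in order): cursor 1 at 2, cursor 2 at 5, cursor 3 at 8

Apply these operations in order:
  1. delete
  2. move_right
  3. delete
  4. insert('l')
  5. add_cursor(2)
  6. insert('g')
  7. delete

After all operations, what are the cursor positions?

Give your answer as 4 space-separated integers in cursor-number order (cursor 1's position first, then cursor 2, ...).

After op 1 (delete): buffer="aimsnln" (len 7), cursors c1@1 c2@3 c3@5, authorship .......
After op 2 (move_right): buffer="aimsnln" (len 7), cursors c1@2 c2@4 c3@6, authorship .......
After op 3 (delete): buffer="amnn" (len 4), cursors c1@1 c2@2 c3@3, authorship ....
After op 4 (insert('l')): buffer="almlnln" (len 7), cursors c1@2 c2@4 c3@6, authorship .1.2.3.
After op 5 (add_cursor(2)): buffer="almlnln" (len 7), cursors c1@2 c4@2 c2@4 c3@6, authorship .1.2.3.
After op 6 (insert('g')): buffer="alggmlgnlgn" (len 11), cursors c1@4 c4@4 c2@7 c3@10, authorship .114.22.33.
After op 7 (delete): buffer="almlnln" (len 7), cursors c1@2 c4@2 c2@4 c3@6, authorship .1.2.3.

Answer: 2 4 6 2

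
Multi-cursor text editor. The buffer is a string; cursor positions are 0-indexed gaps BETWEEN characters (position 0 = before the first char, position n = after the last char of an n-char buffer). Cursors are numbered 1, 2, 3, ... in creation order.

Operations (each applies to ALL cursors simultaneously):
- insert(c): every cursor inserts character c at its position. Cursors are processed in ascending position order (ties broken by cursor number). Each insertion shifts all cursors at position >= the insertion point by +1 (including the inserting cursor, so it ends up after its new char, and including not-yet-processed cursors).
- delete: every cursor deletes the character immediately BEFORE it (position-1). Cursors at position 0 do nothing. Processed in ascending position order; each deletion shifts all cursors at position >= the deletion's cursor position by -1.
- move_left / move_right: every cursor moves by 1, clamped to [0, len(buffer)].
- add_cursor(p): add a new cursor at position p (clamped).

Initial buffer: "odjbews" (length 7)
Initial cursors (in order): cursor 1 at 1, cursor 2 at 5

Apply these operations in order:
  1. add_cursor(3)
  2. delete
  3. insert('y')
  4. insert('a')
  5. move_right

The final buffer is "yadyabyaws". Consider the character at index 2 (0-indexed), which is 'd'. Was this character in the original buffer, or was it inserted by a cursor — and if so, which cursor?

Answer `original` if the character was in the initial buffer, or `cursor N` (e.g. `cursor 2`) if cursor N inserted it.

After op 1 (add_cursor(3)): buffer="odjbews" (len 7), cursors c1@1 c3@3 c2@5, authorship .......
After op 2 (delete): buffer="dbws" (len 4), cursors c1@0 c3@1 c2@2, authorship ....
After op 3 (insert('y')): buffer="ydybyws" (len 7), cursors c1@1 c3@3 c2@5, authorship 1.3.2..
After op 4 (insert('a')): buffer="yadyabyaws" (len 10), cursors c1@2 c3@5 c2@8, authorship 11.33.22..
After op 5 (move_right): buffer="yadyabyaws" (len 10), cursors c1@3 c3@6 c2@9, authorship 11.33.22..
Authorship (.=original, N=cursor N): 1 1 . 3 3 . 2 2 . .
Index 2: author = original

Answer: original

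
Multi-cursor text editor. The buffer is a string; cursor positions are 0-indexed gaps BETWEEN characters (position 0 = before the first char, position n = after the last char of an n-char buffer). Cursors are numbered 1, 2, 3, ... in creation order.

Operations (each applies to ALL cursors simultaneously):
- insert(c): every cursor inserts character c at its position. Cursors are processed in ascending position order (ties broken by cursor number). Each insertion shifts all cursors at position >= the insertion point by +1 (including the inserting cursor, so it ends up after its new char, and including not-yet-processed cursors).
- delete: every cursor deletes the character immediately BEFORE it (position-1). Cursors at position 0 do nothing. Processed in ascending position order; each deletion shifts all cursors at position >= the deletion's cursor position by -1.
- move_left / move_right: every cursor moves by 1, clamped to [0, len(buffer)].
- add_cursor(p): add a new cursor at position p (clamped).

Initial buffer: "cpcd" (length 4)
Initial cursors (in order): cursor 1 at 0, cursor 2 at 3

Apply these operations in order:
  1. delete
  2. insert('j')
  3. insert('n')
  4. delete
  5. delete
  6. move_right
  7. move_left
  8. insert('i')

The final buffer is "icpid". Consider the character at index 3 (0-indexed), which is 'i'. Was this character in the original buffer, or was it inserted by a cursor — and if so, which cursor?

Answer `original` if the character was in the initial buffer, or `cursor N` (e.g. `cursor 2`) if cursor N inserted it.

After op 1 (delete): buffer="cpd" (len 3), cursors c1@0 c2@2, authorship ...
After op 2 (insert('j')): buffer="jcpjd" (len 5), cursors c1@1 c2@4, authorship 1..2.
After op 3 (insert('n')): buffer="jncpjnd" (len 7), cursors c1@2 c2@6, authorship 11..22.
After op 4 (delete): buffer="jcpjd" (len 5), cursors c1@1 c2@4, authorship 1..2.
After op 5 (delete): buffer="cpd" (len 3), cursors c1@0 c2@2, authorship ...
After op 6 (move_right): buffer="cpd" (len 3), cursors c1@1 c2@3, authorship ...
After op 7 (move_left): buffer="cpd" (len 3), cursors c1@0 c2@2, authorship ...
After op 8 (insert('i')): buffer="icpid" (len 5), cursors c1@1 c2@4, authorship 1..2.
Authorship (.=original, N=cursor N): 1 . . 2 .
Index 3: author = 2

Answer: cursor 2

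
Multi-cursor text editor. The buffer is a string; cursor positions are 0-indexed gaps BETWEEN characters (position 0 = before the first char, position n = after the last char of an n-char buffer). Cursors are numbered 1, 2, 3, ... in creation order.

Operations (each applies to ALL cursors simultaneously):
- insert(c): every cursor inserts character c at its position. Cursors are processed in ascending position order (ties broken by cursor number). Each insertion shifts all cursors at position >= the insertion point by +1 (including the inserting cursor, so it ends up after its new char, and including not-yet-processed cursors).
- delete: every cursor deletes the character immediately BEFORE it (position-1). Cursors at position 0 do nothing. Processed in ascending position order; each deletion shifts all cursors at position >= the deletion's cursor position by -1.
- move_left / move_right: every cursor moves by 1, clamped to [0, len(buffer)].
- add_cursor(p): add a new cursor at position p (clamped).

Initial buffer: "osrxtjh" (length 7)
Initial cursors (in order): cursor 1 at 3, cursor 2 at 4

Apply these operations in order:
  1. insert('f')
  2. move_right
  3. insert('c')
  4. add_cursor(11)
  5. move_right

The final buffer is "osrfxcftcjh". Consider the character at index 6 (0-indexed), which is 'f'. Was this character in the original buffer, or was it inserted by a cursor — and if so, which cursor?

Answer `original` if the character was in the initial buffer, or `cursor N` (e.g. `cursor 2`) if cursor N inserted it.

After op 1 (insert('f')): buffer="osrfxftjh" (len 9), cursors c1@4 c2@6, authorship ...1.2...
After op 2 (move_right): buffer="osrfxftjh" (len 9), cursors c1@5 c2@7, authorship ...1.2...
After op 3 (insert('c')): buffer="osrfxcftcjh" (len 11), cursors c1@6 c2@9, authorship ...1.12.2..
After op 4 (add_cursor(11)): buffer="osrfxcftcjh" (len 11), cursors c1@6 c2@9 c3@11, authorship ...1.12.2..
After op 5 (move_right): buffer="osrfxcftcjh" (len 11), cursors c1@7 c2@10 c3@11, authorship ...1.12.2..
Authorship (.=original, N=cursor N): . . . 1 . 1 2 . 2 . .
Index 6: author = 2

Answer: cursor 2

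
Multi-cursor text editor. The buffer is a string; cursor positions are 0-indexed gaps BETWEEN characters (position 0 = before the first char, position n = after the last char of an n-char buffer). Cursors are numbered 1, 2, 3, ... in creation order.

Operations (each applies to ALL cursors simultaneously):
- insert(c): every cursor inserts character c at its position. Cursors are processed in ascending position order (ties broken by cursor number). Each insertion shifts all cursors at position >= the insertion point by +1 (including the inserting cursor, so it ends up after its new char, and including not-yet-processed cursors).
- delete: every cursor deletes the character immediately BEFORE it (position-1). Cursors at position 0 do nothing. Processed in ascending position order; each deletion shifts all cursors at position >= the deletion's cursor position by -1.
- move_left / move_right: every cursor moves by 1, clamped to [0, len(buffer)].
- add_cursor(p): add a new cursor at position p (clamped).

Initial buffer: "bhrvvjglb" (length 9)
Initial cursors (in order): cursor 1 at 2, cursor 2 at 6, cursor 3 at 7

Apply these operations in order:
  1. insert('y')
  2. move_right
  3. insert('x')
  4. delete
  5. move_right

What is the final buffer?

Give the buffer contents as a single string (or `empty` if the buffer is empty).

Answer: bhyrvvjygylb

Derivation:
After op 1 (insert('y')): buffer="bhyrvvjygylb" (len 12), cursors c1@3 c2@8 c3@10, authorship ..1....2.3..
After op 2 (move_right): buffer="bhyrvvjygylb" (len 12), cursors c1@4 c2@9 c3@11, authorship ..1....2.3..
After op 3 (insert('x')): buffer="bhyrxvvjygxylxb" (len 15), cursors c1@5 c2@11 c3@14, authorship ..1.1...2.23.3.
After op 4 (delete): buffer="bhyrvvjygylb" (len 12), cursors c1@4 c2@9 c3@11, authorship ..1....2.3..
After op 5 (move_right): buffer="bhyrvvjygylb" (len 12), cursors c1@5 c2@10 c3@12, authorship ..1....2.3..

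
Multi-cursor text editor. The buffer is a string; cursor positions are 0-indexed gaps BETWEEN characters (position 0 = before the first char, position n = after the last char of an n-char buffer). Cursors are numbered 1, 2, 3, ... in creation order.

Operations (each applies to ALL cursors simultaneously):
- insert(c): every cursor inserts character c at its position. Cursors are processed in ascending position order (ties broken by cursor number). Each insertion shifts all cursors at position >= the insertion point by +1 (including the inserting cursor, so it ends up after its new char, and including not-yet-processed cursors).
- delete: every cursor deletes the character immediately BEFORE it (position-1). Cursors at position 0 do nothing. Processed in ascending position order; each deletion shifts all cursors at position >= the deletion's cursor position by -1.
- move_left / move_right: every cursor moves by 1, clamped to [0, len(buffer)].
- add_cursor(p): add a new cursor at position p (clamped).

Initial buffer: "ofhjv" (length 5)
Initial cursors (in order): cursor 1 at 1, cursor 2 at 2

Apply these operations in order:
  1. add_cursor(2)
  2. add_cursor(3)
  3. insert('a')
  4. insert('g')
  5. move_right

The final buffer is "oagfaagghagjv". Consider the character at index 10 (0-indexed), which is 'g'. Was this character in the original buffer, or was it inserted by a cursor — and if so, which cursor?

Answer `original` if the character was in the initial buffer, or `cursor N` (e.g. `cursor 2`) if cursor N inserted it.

After op 1 (add_cursor(2)): buffer="ofhjv" (len 5), cursors c1@1 c2@2 c3@2, authorship .....
After op 2 (add_cursor(3)): buffer="ofhjv" (len 5), cursors c1@1 c2@2 c3@2 c4@3, authorship .....
After op 3 (insert('a')): buffer="oafaahajv" (len 9), cursors c1@2 c2@5 c3@5 c4@7, authorship .1.23.4..
After op 4 (insert('g')): buffer="oagfaagghagjv" (len 13), cursors c1@3 c2@8 c3@8 c4@11, authorship .11.2323.44..
After op 5 (move_right): buffer="oagfaagghagjv" (len 13), cursors c1@4 c2@9 c3@9 c4@12, authorship .11.2323.44..
Authorship (.=original, N=cursor N): . 1 1 . 2 3 2 3 . 4 4 . .
Index 10: author = 4

Answer: cursor 4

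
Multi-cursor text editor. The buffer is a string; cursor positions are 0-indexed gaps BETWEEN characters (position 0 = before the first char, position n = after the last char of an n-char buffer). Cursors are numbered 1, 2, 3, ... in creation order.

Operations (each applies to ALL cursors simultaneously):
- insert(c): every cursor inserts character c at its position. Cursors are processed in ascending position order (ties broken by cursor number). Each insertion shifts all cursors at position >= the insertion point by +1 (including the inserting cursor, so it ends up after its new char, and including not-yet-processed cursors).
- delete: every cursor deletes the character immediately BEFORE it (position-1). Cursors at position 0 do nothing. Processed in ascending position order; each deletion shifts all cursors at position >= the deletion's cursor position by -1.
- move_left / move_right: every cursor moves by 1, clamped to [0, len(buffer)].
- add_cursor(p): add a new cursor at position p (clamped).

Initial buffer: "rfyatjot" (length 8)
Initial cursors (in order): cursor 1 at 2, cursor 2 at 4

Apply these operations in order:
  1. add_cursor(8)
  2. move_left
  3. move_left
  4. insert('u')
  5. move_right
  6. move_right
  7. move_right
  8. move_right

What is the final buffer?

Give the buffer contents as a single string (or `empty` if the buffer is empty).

Answer: urfuyatjuot

Derivation:
After op 1 (add_cursor(8)): buffer="rfyatjot" (len 8), cursors c1@2 c2@4 c3@8, authorship ........
After op 2 (move_left): buffer="rfyatjot" (len 8), cursors c1@1 c2@3 c3@7, authorship ........
After op 3 (move_left): buffer="rfyatjot" (len 8), cursors c1@0 c2@2 c3@6, authorship ........
After op 4 (insert('u')): buffer="urfuyatjuot" (len 11), cursors c1@1 c2@4 c3@9, authorship 1..2....3..
After op 5 (move_right): buffer="urfuyatjuot" (len 11), cursors c1@2 c2@5 c3@10, authorship 1..2....3..
After op 6 (move_right): buffer="urfuyatjuot" (len 11), cursors c1@3 c2@6 c3@11, authorship 1..2....3..
After op 7 (move_right): buffer="urfuyatjuot" (len 11), cursors c1@4 c2@7 c3@11, authorship 1..2....3..
After op 8 (move_right): buffer="urfuyatjuot" (len 11), cursors c1@5 c2@8 c3@11, authorship 1..2....3..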